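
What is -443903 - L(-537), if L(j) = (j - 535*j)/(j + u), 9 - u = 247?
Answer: -343738067/775 ≈ -4.4353e+5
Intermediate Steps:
u = -238 (u = 9 - 1*247 = 9 - 247 = -238)
L(j) = -534*j/(-238 + j) (L(j) = (j - 535*j)/(j - 238) = (-534*j)/(-238 + j) = -534*j/(-238 + j))
-443903 - L(-537) = -443903 - (-534)*(-537)/(-238 - 537) = -443903 - (-534)*(-537)/(-775) = -443903 - (-534)*(-537)*(-1)/775 = -443903 - 1*(-286758/775) = -443903 + 286758/775 = -343738067/775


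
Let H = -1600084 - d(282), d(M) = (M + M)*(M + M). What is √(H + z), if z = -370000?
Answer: 2*I*√572045 ≈ 1512.7*I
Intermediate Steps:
d(M) = 4*M² (d(M) = (2*M)*(2*M) = 4*M²)
H = -1918180 (H = -1600084 - 4*282² = -1600084 - 4*79524 = -1600084 - 1*318096 = -1600084 - 318096 = -1918180)
√(H + z) = √(-1918180 - 370000) = √(-2288180) = 2*I*√572045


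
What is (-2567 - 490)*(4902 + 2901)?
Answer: -23853771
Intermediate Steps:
(-2567 - 490)*(4902 + 2901) = -3057*7803 = -23853771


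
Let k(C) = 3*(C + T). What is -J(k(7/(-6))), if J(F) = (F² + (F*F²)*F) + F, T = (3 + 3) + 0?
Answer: -710877/16 ≈ -44430.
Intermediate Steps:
T = 6 (T = 6 + 0 = 6)
k(C) = 18 + 3*C (k(C) = 3*(C + 6) = 3*(6 + C) = 18 + 3*C)
J(F) = F + F² + F⁴ (J(F) = (F² + F³*F) + F = (F² + F⁴) + F = F + F² + F⁴)
-J(k(7/(-6))) = -(18 + 3*(7/(-6)))*(1 + (18 + 3*(7/(-6))) + (18 + 3*(7/(-6)))³) = -(18 + 3*(7*(-⅙)))*(1 + (18 + 3*(7*(-⅙))) + (18 + 3*(7*(-⅙)))³) = -(18 + 3*(-7/6))*(1 + (18 + 3*(-7/6)) + (18 + 3*(-7/6))³) = -(18 - 7/2)*(1 + (18 - 7/2) + (18 - 7/2)³) = -29*(1 + 29/2 + (29/2)³)/2 = -29*(1 + 29/2 + 24389/8)/2 = -29*24513/(2*8) = -1*710877/16 = -710877/16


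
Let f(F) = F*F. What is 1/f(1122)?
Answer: 1/1258884 ≈ 7.9435e-7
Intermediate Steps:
f(F) = F²
1/f(1122) = 1/(1122²) = 1/1258884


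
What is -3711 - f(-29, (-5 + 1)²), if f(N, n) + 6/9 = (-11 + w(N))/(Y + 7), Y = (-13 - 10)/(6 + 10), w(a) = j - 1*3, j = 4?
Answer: -990179/267 ≈ -3708.5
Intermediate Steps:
w(a) = 1 (w(a) = 4 - 1*3 = 4 - 3 = 1)
Y = -23/16 ≈ -1.4375
f(N, n) = -658/267 (f(N, n) = -⅔ + (-11 + 1)/(-23/16 + 7) = -⅔ - 10/89/16 = -⅔ - 10*16/89 = -⅔ - 160/89 = -658/267)
-3711 - f(-29, (-5 + 1)²) = -3711 - 1*(-658/267) = -3711 + 658/267 = -990179/267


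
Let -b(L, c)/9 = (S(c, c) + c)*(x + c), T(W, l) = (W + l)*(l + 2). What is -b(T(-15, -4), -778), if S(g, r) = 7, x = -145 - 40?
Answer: 6682257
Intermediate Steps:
x = -185
T(W, l) = (2 + l)*(W + l) (T(W, l) = (W + l)*(2 + l) = (2 + l)*(W + l))
b(L, c) = -9*(-185 + c)*(7 + c) (b(L, c) = -9*(7 + c)*(-185 + c) = -9*(-185 + c)*(7 + c))
-b(T(-15, -4), -778) = -(11655 - 9*(-778)² + 1602*(-778)) = -(11655 - 9*605284 - 1246356) = -(11655 - 5447556 - 1246356) = -1*(-6682257) = 6682257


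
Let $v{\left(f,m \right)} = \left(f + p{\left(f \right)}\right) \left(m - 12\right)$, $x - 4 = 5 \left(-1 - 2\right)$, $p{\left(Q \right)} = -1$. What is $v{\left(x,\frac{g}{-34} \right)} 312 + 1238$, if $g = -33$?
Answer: $\frac{723046}{17} \approx 42532.0$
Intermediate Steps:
$x = -11$ ($x = 4 + 5 \left(-1 - 2\right) = 4 + 5 \left(-3\right) = 4 - 15 = -11$)
$v{\left(f,m \right)} = \left(-1 + f\right) \left(-12 + m\right)$ ($v{\left(f,m \right)} = \left(f - 1\right) \left(m - 12\right) = \left(-1 + f\right) \left(m + \left(-18 + 6\right)\right) = \left(-1 + f\right) \left(m - 12\right) = \left(-1 + f\right) \left(-12 + m\right)$)
$v{\left(x,\frac{g}{-34} \right)} 312 + 1238 = \left(12 - - \frac{33}{-34} - -132 - 11 \left(- \frac{33}{-34}\right)\right) 312 + 1238 = \left(12 - \left(-33\right) \left(- \frac{1}{34}\right) + 132 - 11 \left(\left(-33\right) \left(- \frac{1}{34}\right)\right)\right) 312 + 1238 = \left(12 - \frac{33}{34} + 132 - \frac{363}{34}\right) 312 + 1238 = \frac{2250}{17} \cdot 312 + 1238 = \frac{702000}{17} + 1238 = \frac{723046}{17}$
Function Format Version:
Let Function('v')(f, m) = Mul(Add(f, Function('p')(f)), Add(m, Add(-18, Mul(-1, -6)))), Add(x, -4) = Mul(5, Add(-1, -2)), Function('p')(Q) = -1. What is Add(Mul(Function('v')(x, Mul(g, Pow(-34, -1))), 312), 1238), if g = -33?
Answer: Rational(723046, 17) ≈ 42532.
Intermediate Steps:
x = -11 (x = Add(4, Mul(5, Add(-1, -2))) = Add(4, Mul(5, -3)) = Add(4, -15) = -11)
Function('v')(f, m) = Mul(Add(-1, f), Add(-12, m)) (Function('v')(f, m) = Mul(Add(f, -1), Add(m, Add(-18, Mul(-1, -6)))) = Mul(Add(-1, f), Add(m, Add(-18, 6))) = Mul(Add(-1, f), Add(m, -12)) = Mul(Add(-1, f), Add(-12, m)))
Add(Mul(Function('v')(x, Mul(g, Pow(-34, -1))), 312), 1238) = Add(Mul(Add(12, Mul(-1, Mul(-33, Pow(-34, -1))), Mul(-12, -11), Mul(-11, Mul(-33, Pow(-34, -1)))), 312), 1238) = Add(Mul(Add(12, Mul(-1, Mul(-33, Rational(-1, 34))), 132, Mul(-11, Mul(-33, Rational(-1, 34)))), 312), 1238) = Add(Mul(Add(12, Mul(-1, Rational(33, 34)), 132, Mul(-11, Rational(33, 34))), 312), 1238) = Add(Mul(Add(12, Rational(-33, 34), 132, Rational(-363, 34)), 312), 1238) = Add(Mul(Rational(2250, 17), 312), 1238) = Add(Rational(702000, 17), 1238) = Rational(723046, 17)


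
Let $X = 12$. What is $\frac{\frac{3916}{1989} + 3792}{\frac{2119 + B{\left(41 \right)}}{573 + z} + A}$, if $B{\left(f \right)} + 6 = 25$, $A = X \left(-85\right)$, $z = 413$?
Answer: $- \frac{218839916}{58709547} \approx -3.7275$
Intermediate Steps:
$A = -1020$ ($A = 12 \left(-85\right) = -1020$)
$B{\left(f \right)} = 19$ ($B{\left(f \right)} = -6 + 25 = 19$)
$\frac{\frac{3916}{1989} + 3792}{\frac{2119 + B{\left(41 \right)}}{573 + z} + A} = \frac{\frac{3916}{1989} + 3792}{\frac{2119 + 19}{573 + 413} - 1020} = \frac{3916 \cdot \frac{1}{1989} + 3792}{\frac{2138}{986} - 1020} = \frac{\frac{3916}{1989} + 3792}{2138 \cdot \frac{1}{986} - 1020} = \frac{7546204}{1989 \left(\frac{1069}{493} - 1020\right)} = \frac{7546204}{1989 \left(- \frac{501791}{493}\right)} = \frac{7546204}{1989} \left(- \frac{493}{501791}\right) = - \frac{218839916}{58709547}$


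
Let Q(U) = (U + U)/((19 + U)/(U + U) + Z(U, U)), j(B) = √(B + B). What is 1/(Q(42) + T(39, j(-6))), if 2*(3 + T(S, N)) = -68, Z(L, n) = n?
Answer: -3589/125737 ≈ -0.028544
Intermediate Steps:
j(B) = √2*√B (j(B) = √(2*B) = √2*√B)
T(S, N) = -37 (T(S, N) = -3 + (½)*(-68) = -3 - 34 = -37)
Q(U) = 2*U/(U + (19 + U)/(2*U)) (Q(U) = (U + U)/((19 + U)/(U + U) + U) = (2*U)/((19 + U)/((2*U)) + U) = (2*U)/((19 + U)*(1/(2*U)) + U) = (2*U)/((19 + U)/(2*U) + U) = (2*U)/(U + (19 + U)/(2*U)) = 2*U/(U + (19 + U)/(2*U)))
1/(Q(42) + T(39, j(-6))) = 1/(4*42²/(19 + 42 + 2*42²) - 37) = 1/(4*1764/(19 + 42 + 2*1764) - 37) = 1/(4*1764/(19 + 42 + 3528) - 37) = 1/(4*1764/3589 - 37) = 1/(4*1764*(1/3589) - 37) = 1/(7056/3589 - 37) = 1/(-125737/3589) = -3589/125737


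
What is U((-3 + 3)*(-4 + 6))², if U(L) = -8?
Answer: 64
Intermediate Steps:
U((-3 + 3)*(-4 + 6))² = (-8)² = 64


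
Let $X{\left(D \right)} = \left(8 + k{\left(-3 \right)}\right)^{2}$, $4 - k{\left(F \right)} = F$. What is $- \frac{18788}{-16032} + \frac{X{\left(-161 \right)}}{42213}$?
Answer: $\frac{66392087}{56396568} \approx 1.1772$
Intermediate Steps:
$k{\left(F \right)} = 4 - F$
$X{\left(D \right)} = 225$ ($X{\left(D \right)} = \left(8 + \left(4 - -3\right)\right)^{2} = \left(8 + \left(4 + 3\right)\right)^{2} = \left(8 + 7\right)^{2} = 15^{2} = 225$)
$- \frac{18788}{-16032} + \frac{X{\left(-161 \right)}}{42213} = - \frac{18788}{-16032} + \frac{225}{42213} = \left(-18788\right) \left(- \frac{1}{16032}\right) + 225 \cdot \frac{1}{42213} = \frac{4697}{4008} + \frac{75}{14071} = \frac{66392087}{56396568}$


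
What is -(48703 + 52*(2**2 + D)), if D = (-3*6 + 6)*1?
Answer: -48287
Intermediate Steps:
D = -12 (D = (-18 + 6)*1 = -12*1 = -12)
-(48703 + 52*(2**2 + D)) = -(48703 + 52*(2**2 - 12)) = -(48703 + 52*(4 - 12)) = -(48703 + 52*(-8)) = -(48703 - 416) = -1*48287 = -48287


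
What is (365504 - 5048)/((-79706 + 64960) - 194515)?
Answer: -360456/209261 ≈ -1.7225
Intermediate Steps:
(365504 - 5048)/((-79706 + 64960) - 194515) = 360456/(-14746 - 194515) = 360456/(-209261) = 360456*(-1/209261) = -360456/209261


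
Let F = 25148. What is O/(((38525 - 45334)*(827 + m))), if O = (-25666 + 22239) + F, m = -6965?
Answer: 21721/41793642 ≈ 0.00051972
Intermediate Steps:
O = 21721 (O = (-25666 + 22239) + 25148 = -3427 + 25148 = 21721)
O/(((38525 - 45334)*(827 + m))) = 21721/(((38525 - 45334)*(827 - 6965))) = 21721/((-6809*(-6138))) = 21721/41793642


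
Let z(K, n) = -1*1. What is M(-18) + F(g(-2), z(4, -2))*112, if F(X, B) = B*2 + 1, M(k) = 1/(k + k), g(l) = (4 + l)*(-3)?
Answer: -4033/36 ≈ -112.03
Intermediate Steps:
g(l) = -12 - 3*l
M(k) = 1/(2*k)
z(K, n) = -1
F(X, B) = 1 + 2*B (F(X, B) = 2*B + 1 = 1 + 2*B)
M(-18) + F(g(-2), z(4, -2))*112 = (1/2)/(-18) + (1 + 2*(-1))*112 = (1/2)*(-1/18) + (1 - 2)*112 = -1/36 - 1*112 = -1/36 - 112 = -4033/36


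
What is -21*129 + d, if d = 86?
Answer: -2623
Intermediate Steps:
-21*129 + d = -21*129 + 86 = -2709 + 86 = -2623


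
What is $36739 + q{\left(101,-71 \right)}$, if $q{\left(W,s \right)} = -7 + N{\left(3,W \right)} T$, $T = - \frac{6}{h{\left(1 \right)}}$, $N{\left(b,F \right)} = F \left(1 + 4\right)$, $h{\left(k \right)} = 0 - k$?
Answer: $39762$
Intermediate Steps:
$h{\left(k \right)} = - k$
$N{\left(b,F \right)} = 5 F$ ($N{\left(b,F \right)} = F 5 = 5 F$)
$T = 6$ ($T = - \frac{6}{\left(-1\right) 1} = - \frac{6}{-1} = \left(-6\right) \left(-1\right) = 6$)
$q{\left(W,s \right)} = -7 + 30 W$ ($q{\left(W,s \right)} = -7 + 5 W 6 = -7 + 30 W$)
$36739 + q{\left(101,-71 \right)} = 36739 + \left(-7 + 30 \cdot 101\right) = 36739 + \left(-7 + 3030\right) = 36739 + 3023 = 39762$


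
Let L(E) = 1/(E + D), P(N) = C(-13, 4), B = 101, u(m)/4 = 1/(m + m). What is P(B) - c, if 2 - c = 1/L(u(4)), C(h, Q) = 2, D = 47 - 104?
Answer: -113/2 ≈ -56.500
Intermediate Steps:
u(m) = 2/m (u(m) = 4/(m + m) = 4/((2*m)) = 4*(1/(2*m)) = 2/m)
D = -57
P(N) = 2
L(E) = 1/(-57 + E) (L(E) = 1/(E - 57) = 1/(-57 + E))
c = 117/2 (c = 2 - 1/(1/(-57 + 2/4)) = 2 - 1/(1/(-57 + 2*(¼))) = 2 - 1/(1/(-57 + ½)) = 2 - 1/(1/(-113/2)) = 2 - 1/(-2/113) = 2 - 1*(-113/2) = 2 + 113/2 = 117/2 ≈ 58.500)
P(B) - c = 2 - 1*117/2 = 2 - 117/2 = -113/2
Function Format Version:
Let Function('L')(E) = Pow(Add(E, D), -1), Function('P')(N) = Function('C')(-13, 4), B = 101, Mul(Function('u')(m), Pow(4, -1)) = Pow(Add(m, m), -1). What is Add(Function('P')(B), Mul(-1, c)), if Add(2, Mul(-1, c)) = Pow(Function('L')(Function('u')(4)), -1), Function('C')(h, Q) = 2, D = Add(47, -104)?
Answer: Rational(-113, 2) ≈ -56.500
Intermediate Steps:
Function('u')(m) = Mul(2, Pow(m, -1)) (Function('u')(m) = Mul(4, Pow(Add(m, m), -1)) = Mul(4, Pow(Mul(2, m), -1)) = Mul(4, Mul(Rational(1, 2), Pow(m, -1))) = Mul(2, Pow(m, -1)))
D = -57
Function('P')(N) = 2
Function('L')(E) = Pow(Add(-57, E), -1) (Function('L')(E) = Pow(Add(E, -57), -1) = Pow(Add(-57, E), -1))
c = Rational(117, 2) (c = Add(2, Mul(-1, Pow(Pow(Add(-57, Mul(2, Pow(4, -1))), -1), -1))) = Add(2, Mul(-1, Pow(Pow(Add(-57, Mul(2, Rational(1, 4))), -1), -1))) = Add(2, Mul(-1, Pow(Pow(Add(-57, Rational(1, 2)), -1), -1))) = Add(2, Mul(-1, Pow(Pow(Rational(-113, 2), -1), -1))) = Add(2, Mul(-1, Pow(Rational(-2, 113), -1))) = Add(2, Mul(-1, Rational(-113, 2))) = Add(2, Rational(113, 2)) = Rational(117, 2) ≈ 58.500)
Add(Function('P')(B), Mul(-1, c)) = Add(2, Mul(-1, Rational(117, 2))) = Add(2, Rational(-117, 2)) = Rational(-113, 2)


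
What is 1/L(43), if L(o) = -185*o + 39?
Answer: -1/7916 ≈ -0.00012633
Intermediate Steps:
L(o) = 39 - 185*o
1/L(43) = 1/(39 - 185*43) = 1/(39 - 7955) = 1/(-7916) = -1/7916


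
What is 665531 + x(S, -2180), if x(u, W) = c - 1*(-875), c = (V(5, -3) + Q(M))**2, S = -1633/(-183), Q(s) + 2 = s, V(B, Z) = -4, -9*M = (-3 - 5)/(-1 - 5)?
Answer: 485837530/729 ≈ 6.6644e+5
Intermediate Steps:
M = -4/27 (M = -(-3 - 5)/(9*(-1 - 5)) = -(-8)/(9*(-6)) = -(-8)*(-1)/(9*6) = -1/9*4/3 = -4/27 ≈ -0.14815)
Q(s) = -2 + s
S = 1633/183 (S = -1633*(-1/183) = 1633/183 ≈ 8.9235)
c = 27556/729 (c = (-4 + (-2 - 4/27))**2 = (-4 - 58/27)**2 = (-166/27)**2 = 27556/729 ≈ 37.800)
x(u, W) = 665431/729 (x(u, W) = 27556/729 - 1*(-875) = 27556/729 + 875 = 665431/729)
665531 + x(S, -2180) = 665531 + 665431/729 = 485837530/729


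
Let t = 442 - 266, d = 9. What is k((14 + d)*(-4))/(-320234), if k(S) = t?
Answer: -88/160117 ≈ -0.00054960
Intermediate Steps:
t = 176
k(S) = 176
k((14 + d)*(-4))/(-320234) = 176/(-320234) = 176*(-1/320234) = -88/160117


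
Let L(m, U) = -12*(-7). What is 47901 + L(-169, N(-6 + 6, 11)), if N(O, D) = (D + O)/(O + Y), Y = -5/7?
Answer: 47985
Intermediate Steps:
Y = -5/7 (Y = -5*1/7 = -5/7 ≈ -0.71429)
N(O, D) = (D + O)/(-5/7 + O) (N(O, D) = (D + O)/(O - 5/7) = (D + O)/(-5/7 + O))
L(m, U) = 84
47901 + L(-169, N(-6 + 6, 11)) = 47901 + 84 = 47985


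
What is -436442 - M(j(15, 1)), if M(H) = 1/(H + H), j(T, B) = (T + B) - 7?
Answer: -7855957/18 ≈ -4.3644e+5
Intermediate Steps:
j(T, B) = -7 + B + T (j(T, B) = (B + T) - 7 = -7 + B + T)
M(H) = 1/(2*H)
-436442 - M(j(15, 1)) = -436442 - 1/(2*(-7 + 1 + 15)) = -436442 - 1/(2*9) = -436442 - 1*1/18 = -436442 - 1/18 = -7855957/18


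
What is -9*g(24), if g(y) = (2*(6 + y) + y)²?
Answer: -63504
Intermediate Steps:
g(y) = (12 + 3*y)² (g(y) = ((12 + 2*y) + y)² = (12 + 3*y)²)
-9*g(24) = -81*(4 + 24)² = -81*28² = -81*784 = -9*7056 = -63504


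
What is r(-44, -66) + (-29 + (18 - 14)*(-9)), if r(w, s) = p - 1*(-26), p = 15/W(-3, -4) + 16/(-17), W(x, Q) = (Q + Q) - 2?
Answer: -1409/34 ≈ -41.441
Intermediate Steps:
W(x, Q) = -2 + 2*Q (W(x, Q) = 2*Q - 2 = -2 + 2*Q)
p = -83/34 (p = 15/(-2 + 2*(-4)) + 16/(-17) = 15/(-2 - 8) + 16*(-1/17) = 15/(-10) - 16/17 = 15*(-⅒) - 16/17 = -3/2 - 16/17 = -83/34 ≈ -2.4412)
r(w, s) = 801/34 (r(w, s) = -83/34 - 1*(-26) = -83/34 + 26 = 801/34)
r(-44, -66) + (-29 + (18 - 14)*(-9)) = 801/34 + (-29 + (18 - 14)*(-9)) = 801/34 + (-29 + 4*(-9)) = 801/34 + (-29 - 36) = 801/34 - 65 = -1409/34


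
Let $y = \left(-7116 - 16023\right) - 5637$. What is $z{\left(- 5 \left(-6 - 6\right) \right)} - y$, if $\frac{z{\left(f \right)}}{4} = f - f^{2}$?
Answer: $14616$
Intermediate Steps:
$y = -28776$ ($y = -23139 - 5637 = -28776$)
$z{\left(f \right)} = - 4 f^{2} + 4 f$ ($z{\left(f \right)} = 4 \left(f - f^{2}\right) = - 4 f^{2} + 4 f$)
$z{\left(- 5 \left(-6 - 6\right) \right)} - y = 4 \left(- 5 \left(-6 - 6\right)\right) \left(1 - - 5 \left(-6 - 6\right)\right) - -28776 = 4 \left(\left(-5\right) \left(-12\right)\right) \left(1 - \left(-5\right) \left(-12\right)\right) + 28776 = 4 \cdot 60 \left(1 - 60\right) + 28776 = 4 \cdot 60 \left(-59\right) + 28776 = -14160 + 28776 = 14616$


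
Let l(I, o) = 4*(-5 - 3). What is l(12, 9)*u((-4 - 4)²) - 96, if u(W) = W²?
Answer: -131168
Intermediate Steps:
l(I, o) = -32 (l(I, o) = 4*(-8) = -32)
l(12, 9)*u((-4 - 4)²) - 96 = -32*(-4 - 4)⁴ - 96 = -32*((-8)²)² - 96 = -32*64² - 96 = -32*4096 - 96 = -131072 - 96 = -131168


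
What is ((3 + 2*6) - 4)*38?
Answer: 418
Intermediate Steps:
((3 + 2*6) - 4)*38 = ((3 + 12) - 4)*38 = (15 - 4)*38 = 11*38 = 418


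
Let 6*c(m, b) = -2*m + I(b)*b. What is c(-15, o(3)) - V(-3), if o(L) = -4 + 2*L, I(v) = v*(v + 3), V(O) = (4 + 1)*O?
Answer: 70/3 ≈ 23.333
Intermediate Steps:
V(O) = 5*O
I(v) = v*(3 + v)
c(m, b) = -m/3 + b**2*(3 + b)/6 (c(m, b) = (-2*m + (b*(3 + b))*b)/6 = (-2*m + b**2*(3 + b))/6 = -m/3 + b**2*(3 + b)/6)
c(-15, o(3)) - V(-3) = (-1/3*(-15) + (-4 + 2*3)**2*(3 + (-4 + 2*3))/6) - 5*(-3) = (5 + (-4 + 6)**2*(3 + (-4 + 6))/6) - 1*(-15) = (5 + (1/6)*2**2*(3 + 2)) + 15 = (5 + (1/6)*4*5) + 15 = (5 + 10/3) + 15 = 25/3 + 15 = 70/3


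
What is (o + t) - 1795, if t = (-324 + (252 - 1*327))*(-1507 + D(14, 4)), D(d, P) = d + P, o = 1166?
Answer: 593482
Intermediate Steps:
D(d, P) = P + d
t = 594111 (t = (-324 + (252 - 1*327))*(-1507 + (4 + 14)) = (-324 + (252 - 327))*(-1507 + 18) = (-324 - 75)*(-1489) = -399*(-1489) = 594111)
(o + t) - 1795 = (1166 + 594111) - 1795 = 595277 - 1795 = 593482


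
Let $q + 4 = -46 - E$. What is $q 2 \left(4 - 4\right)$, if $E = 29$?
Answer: $0$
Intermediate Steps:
$q = -79$ ($q = -4 - 75 = -79$)
$q 2 \left(4 - 4\right) = - 79 \cdot 2 \left(4 - 4\right) = - 79 \cdot 2 \cdot 0 = \left(-79\right) 0 = 0$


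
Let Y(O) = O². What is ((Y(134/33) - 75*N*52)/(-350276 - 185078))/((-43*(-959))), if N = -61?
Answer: -18506504/1717227990423 ≈ -1.0777e-5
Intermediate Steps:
((Y(134/33) - 75*N*52)/(-350276 - 185078))/((-43*(-959))) = (((134/33)² - 75*(-61)*52)/(-350276 - 185078))/((-43*(-959))) = (((134*(1/33))² + 4575*52)/(-535354))/41237 = (((134/33)² + 237900)*(-1/535354))*(1/41237) = ((17956/1089 + 237900)*(-1/535354))*(1/41237) = ((259091056/1089)*(-1/535354))*(1/41237) = -129545528/291500253*1/41237 = -18506504/1717227990423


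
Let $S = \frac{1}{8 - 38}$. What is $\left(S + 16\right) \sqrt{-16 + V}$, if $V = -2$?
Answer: $\frac{479 i \sqrt{2}}{10} \approx 67.741 i$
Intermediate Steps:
$S = - \frac{1}{30}$ ($S = \frac{1}{-30} = - \frac{1}{30} \approx -0.033333$)
$\left(S + 16\right) \sqrt{-16 + V} = \left(- \frac{1}{30} + 16\right) \sqrt{-16 - 2} = \frac{479 \sqrt{-18}}{30} = \frac{479 \cdot 3 i \sqrt{2}}{30} = \frac{479 i \sqrt{2}}{10}$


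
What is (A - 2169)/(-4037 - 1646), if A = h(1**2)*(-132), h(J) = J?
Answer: 2301/5683 ≈ 0.40489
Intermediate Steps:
A = -132 (A = 1**2*(-132) = 1*(-132) = -132)
(A - 2169)/(-4037 - 1646) = (-132 - 2169)/(-4037 - 1646) = -2301/(-5683) = -2301*(-1/5683) = 2301/5683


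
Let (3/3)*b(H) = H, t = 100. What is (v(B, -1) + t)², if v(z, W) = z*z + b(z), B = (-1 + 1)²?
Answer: 10000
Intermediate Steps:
B = 0 (B = 0² = 0)
b(H) = H
v(z, W) = z + z² (v(z, W) = z*z + z = z² + z = z + z²)
(v(B, -1) + t)² = (0*(1 + 0) + 100)² = (0*1 + 100)² = (0 + 100)² = 100² = 10000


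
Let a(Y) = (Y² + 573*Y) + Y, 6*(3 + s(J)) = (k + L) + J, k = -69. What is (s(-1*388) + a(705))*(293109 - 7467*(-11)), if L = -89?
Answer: 338322168846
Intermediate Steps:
s(J) = -88/3 + J/6 (s(J) = -3 + ((-69 - 89) + J)/6 = -3 + (-158 + J)/6 = -3 + (-79/3 + J/6) = -88/3 + J/6)
a(Y) = Y² + 574*Y
(s(-1*388) + a(705))*(293109 - 7467*(-11)) = ((-88/3 + (-1*388)/6) + 705*(574 + 705))*(293109 - 7467*(-11)) = ((-88/3 + (⅙)*(-388)) + 705*1279)*(293109 + 82137) = ((-88/3 - 194/3) + 901695)*375246 = (-94 + 901695)*375246 = 901601*375246 = 338322168846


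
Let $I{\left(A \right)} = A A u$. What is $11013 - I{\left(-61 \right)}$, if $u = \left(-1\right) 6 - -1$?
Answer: $29618$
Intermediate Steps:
$u = -5$ ($u = -6 + 1 = -5$)
$I{\left(A \right)} = - 5 A^{2}$ ($I{\left(A \right)} = A A \left(-5\right) = A^{2} \left(-5\right) = - 5 A^{2}$)
$11013 - I{\left(-61 \right)} = 11013 - - 5 \left(-61\right)^{2} = 11013 - \left(-5\right) 3721 = 11013 - -18605 = 11013 + 18605 = 29618$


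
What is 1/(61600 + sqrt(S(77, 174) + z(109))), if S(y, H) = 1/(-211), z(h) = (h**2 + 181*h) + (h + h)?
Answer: 12997600/800645444293 - sqrt(1417014177)/800645444293 ≈ 1.6187e-5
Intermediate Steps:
z(h) = h**2 + 183*h (z(h) = (h**2 + 181*h) + 2*h = h**2 + 183*h)
S(y, H) = -1/211
1/(61600 + sqrt(S(77, 174) + z(109))) = 1/(61600 + sqrt(-1/211 + 109*(183 + 109))) = 1/(61600 + sqrt(-1/211 + 109*292)) = 1/(61600 + sqrt(-1/211 + 31828)) = 1/(61600 + sqrt(6715707/211)) = 1/(61600 + sqrt(1417014177)/211)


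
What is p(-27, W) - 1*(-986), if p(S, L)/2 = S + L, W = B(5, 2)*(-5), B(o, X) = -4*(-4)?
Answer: 772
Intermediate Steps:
B(o, X) = 16
W = -80 (W = 16*(-5) = -80)
p(S, L) = 2*L + 2*S (p(S, L) = 2*(S + L) = 2*(L + S) = 2*L + 2*S)
p(-27, W) - 1*(-986) = (2*(-80) + 2*(-27)) - 1*(-986) = (-160 - 54) + 986 = -214 + 986 = 772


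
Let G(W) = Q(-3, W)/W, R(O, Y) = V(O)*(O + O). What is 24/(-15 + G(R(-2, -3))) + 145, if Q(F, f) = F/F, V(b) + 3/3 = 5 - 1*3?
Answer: 8749/61 ≈ 143.43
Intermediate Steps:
V(b) = 1 (V(b) = -1 + (5 - 1*3) = -1 + (5 - 3) = -1 + 2 = 1)
Q(F, f) = 1
R(O, Y) = 2*O (R(O, Y) = 1*(O + O) = 1*(2*O) = 2*O)
G(W) = 1/W
24/(-15 + G(R(-2, -3))) + 145 = 24/(-15 + 1/(2*(-2))) + 145 = 24/(-15 + 1/(-4)) + 145 = 24/(-15 - ¼) + 145 = 24/(-61/4) + 145 = 24*(-4/61) + 145 = -96/61 + 145 = 8749/61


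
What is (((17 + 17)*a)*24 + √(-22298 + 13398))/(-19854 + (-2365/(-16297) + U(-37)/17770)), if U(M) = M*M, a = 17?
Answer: -93425561760/133711818619 - 67348300*I*√89/133711818619 ≈ -0.69871 - 0.0047517*I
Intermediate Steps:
U(M) = M²
(((17 + 17)*a)*24 + √(-22298 + 13398))/(-19854 + (-2365/(-16297) + U(-37)/17770)) = (((17 + 17)*17)*24 + √(-22298 + 13398))/(-19854 + (-2365/(-16297) + (-37)²/17770)) = ((34*17)*24 + √(-8900))/(-19854 + (-2365*(-1/16297) + 1369*(1/17770))) = (578*24 + 10*I*√89)/(-19854 + (55/379 + 1369/17770)) = (13872 + 10*I*√89)/(-19854 + 1496201/6734830) = (13872 + 10*I*√89)/(-133711818619/6734830) = (13872 + 10*I*√89)*(-6734830/133711818619) = -93425561760/133711818619 - 67348300*I*√89/133711818619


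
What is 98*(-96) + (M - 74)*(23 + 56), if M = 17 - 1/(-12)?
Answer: -166853/12 ≈ -13904.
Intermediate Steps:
M = 205/12 (M = 17 - 1*(-1/12) = 17 + 1/12 = 205/12 ≈ 17.083)
98*(-96) + (M - 74)*(23 + 56) = 98*(-96) + (205/12 - 74)*(23 + 56) = -9408 - 683/12*79 = -9408 - 53957/12 = -166853/12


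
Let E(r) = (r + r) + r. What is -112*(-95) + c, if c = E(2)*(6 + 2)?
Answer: 10688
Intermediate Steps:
E(r) = 3*r (E(r) = 2*r + r = 3*r)
c = 48 (c = (3*2)*(6 + 2) = 6*8 = 48)
-112*(-95) + c = -112*(-95) + 48 = 10640 + 48 = 10688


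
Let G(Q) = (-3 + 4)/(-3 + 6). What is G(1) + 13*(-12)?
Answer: -467/3 ≈ -155.67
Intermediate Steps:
G(Q) = 1/3
G(1) + 13*(-12) = 1/3 + 13*(-12) = 1/3 - 156 = -467/3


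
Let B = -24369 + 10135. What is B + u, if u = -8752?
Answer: -22986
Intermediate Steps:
B = -14234
B + u = -14234 - 8752 = -22986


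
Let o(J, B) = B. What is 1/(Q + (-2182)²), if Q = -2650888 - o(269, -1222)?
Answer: 1/2111458 ≈ 4.7361e-7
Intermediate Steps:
Q = -2649666 (Q = -2650888 - 1*(-1222) = -2650888 + 1222 = -2649666)
1/(Q + (-2182)²) = 1/(-2649666 + (-2182)²) = 1/(-2649666 + 4761124) = 1/2111458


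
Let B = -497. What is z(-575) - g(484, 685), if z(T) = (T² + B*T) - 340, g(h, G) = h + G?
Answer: 614891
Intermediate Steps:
g(h, G) = G + h
z(T) = -340 + T² - 497*T (z(T) = (T² - 497*T) - 340 = -340 + T² - 497*T)
z(-575) - g(484, 685) = (-340 + (-575)² - 497*(-575)) - (685 + 484) = (-340 + 330625 + 285775) - 1*1169 = 616060 - 1169 = 614891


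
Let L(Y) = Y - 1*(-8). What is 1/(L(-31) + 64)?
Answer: 1/41 ≈ 0.024390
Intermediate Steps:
L(Y) = 8 + Y (L(Y) = Y + 8 = 8 + Y)
1/(L(-31) + 64) = 1/((8 - 31) + 64) = 1/(-23 + 64) = 1/41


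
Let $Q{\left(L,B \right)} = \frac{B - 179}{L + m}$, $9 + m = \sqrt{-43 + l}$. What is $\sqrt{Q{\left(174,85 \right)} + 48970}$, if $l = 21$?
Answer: $\sqrt{2} \sqrt{\frac{4039978 + 24485 i \sqrt{22}}{165 + i \sqrt{22}}} \approx 221.29 + 3.6562 \cdot 10^{-5} i$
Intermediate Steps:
$m = -9 + i \sqrt{22}$ ($m = -9 + \sqrt{-43 + 21} = -9 + \sqrt{-22} = -9 + i \sqrt{22} \approx -9.0 + 4.6904 i$)
$Q{\left(L,B \right)} = \frac{-179 + B}{-9 + L + i \sqrt{22}}$ ($Q{\left(L,B \right)} = \frac{B - 179}{L - \left(9 - i \sqrt{22}\right)} = \frac{-179 + B}{-9 + L + i \sqrt{22}}$)
$\sqrt{Q{\left(174,85 \right)} + 48970} = \sqrt{\frac{-179 + 85}{-9 + 174 + i \sqrt{22}} + 48970} = \sqrt{\frac{1}{165 + i \sqrt{22}} \left(-94\right) + 48970} = \sqrt{- \frac{94}{165 + i \sqrt{22}} + 48970} = \sqrt{48970 - \frac{94}{165 + i \sqrt{22}}}$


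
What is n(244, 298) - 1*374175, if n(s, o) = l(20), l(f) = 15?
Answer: -374160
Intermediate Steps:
n(s, o) = 15
n(244, 298) - 1*374175 = 15 - 1*374175 = 15 - 374175 = -374160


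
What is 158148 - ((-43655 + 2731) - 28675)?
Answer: 227747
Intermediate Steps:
158148 - ((-43655 + 2731) - 28675) = 158148 - (-40924 - 28675) = 158148 - 1*(-69599) = 158148 + 69599 = 227747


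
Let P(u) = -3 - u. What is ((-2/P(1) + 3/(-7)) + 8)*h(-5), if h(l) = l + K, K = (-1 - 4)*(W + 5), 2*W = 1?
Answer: -7345/28 ≈ -262.32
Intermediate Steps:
W = ½ (W = (½)*1 = ½ ≈ 0.50000)
K = -55/2 (K = (-1 - 4)*(½ + 5) = -5*11/2 = -55/2 ≈ -27.500)
h(l) = -55/2 + l (h(l) = l - 55/2 = -55/2 + l)
((-2/P(1) + 3/(-7)) + 8)*h(-5) = ((-2/(-3 - 1*1) + 3/(-7)) + 8)*(-55/2 - 5) = ((-2/(-3 - 1) + 3*(-⅐)) + 8)*(-65/2) = ((-2/(-4) - 3/7) + 8)*(-65/2) = ((-2*(-¼) - 3/7) + 8)*(-65/2) = ((½ - 3/7) + 8)*(-65/2) = (1/14 + 8)*(-65/2) = (113/14)*(-65/2) = -7345/28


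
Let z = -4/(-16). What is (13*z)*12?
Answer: 39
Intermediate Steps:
z = 1/4 (z = -4*(-1/16) = 1/4 ≈ 0.25000)
(13*z)*12 = (13*(1/4))*12 = (13/4)*12 = 39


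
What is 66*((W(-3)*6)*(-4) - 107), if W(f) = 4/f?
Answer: -4950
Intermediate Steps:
66*((W(-3)*6)*(-4) - 107) = 66*(((4/(-3))*6)*(-4) - 107) = 66*(((4*(-1/3))*6)*(-4) - 107) = 66*(-4/3*6*(-4) - 107) = 66*(-8*(-4) - 107) = 66*(32 - 107) = 66*(-75) = -4950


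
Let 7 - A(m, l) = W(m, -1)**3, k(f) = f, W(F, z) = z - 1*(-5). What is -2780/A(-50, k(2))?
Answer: 2780/57 ≈ 48.772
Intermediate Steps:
W(F, z) = 5 + z (W(F, z) = z + 5 = 5 + z)
A(m, l) = -57 (A(m, l) = 7 - (5 - 1)**3 = 7 - 1*4**3 = 7 - 1*64 = 7 - 64 = -57)
-2780/A(-50, k(2)) = -2780/(-57) = -2780*(-1/57) = 2780/57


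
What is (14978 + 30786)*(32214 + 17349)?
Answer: 2268201132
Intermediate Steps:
(14978 + 30786)*(32214 + 17349) = 45764*49563 = 2268201132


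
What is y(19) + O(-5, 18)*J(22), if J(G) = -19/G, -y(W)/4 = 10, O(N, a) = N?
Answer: -785/22 ≈ -35.682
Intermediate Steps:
y(W) = -40 (y(W) = -4*10 = -40)
y(19) + O(-5, 18)*J(22) = -40 - (-95)/22 = -40 - 5*(-19/22) = -40 + 95/22 = -785/22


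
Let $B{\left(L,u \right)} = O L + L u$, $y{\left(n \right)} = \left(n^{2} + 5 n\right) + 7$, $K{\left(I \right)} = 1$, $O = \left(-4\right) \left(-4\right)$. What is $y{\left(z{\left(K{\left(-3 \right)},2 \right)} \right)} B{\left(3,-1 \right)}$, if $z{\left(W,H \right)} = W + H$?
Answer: $1395$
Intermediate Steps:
$O = 16$
$z{\left(W,H \right)} = H + W$
$y{\left(n \right)} = 7 + n^{2} + 5 n$
$B{\left(L,u \right)} = 16 L + L u$
$y{\left(z{\left(K{\left(-3 \right)},2 \right)} \right)} B{\left(3,-1 \right)} = \left(7 + \left(2 + 1\right)^{2} + 5 \left(2 + 1\right)\right) 3 \left(16 - 1\right) = \left(7 + 3^{2} + 5 \cdot 3\right) 3 \cdot 15 = \left(7 + 9 + 15\right) 45 = 31 \cdot 45 = 1395$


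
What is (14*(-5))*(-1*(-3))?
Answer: -210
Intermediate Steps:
(14*(-5))*(-1*(-3)) = -70*3 = -210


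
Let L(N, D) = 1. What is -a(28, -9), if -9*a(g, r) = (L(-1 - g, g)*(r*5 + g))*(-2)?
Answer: 34/9 ≈ 3.7778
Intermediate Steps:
a(g, r) = 2*g/9 + 10*r/9 (a(g, r) = -1*(r*5 + g)*(-2)/9 = -1*(5*r + g)*(-2)/9 = -1*(g + 5*r)*(-2)/9 = -(g + 5*r)*(-2)/9 = -(-10*r - 2*g)/9 = 2*g/9 + 10*r/9)
-a(28, -9) = -((2/9)*28 + (10/9)*(-9)) = -(56/9 - 10) = -1*(-34/9) = 34/9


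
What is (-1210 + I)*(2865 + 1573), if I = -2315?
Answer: -15643950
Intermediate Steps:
(-1210 + I)*(2865 + 1573) = (-1210 - 2315)*(2865 + 1573) = -3525*4438 = -15643950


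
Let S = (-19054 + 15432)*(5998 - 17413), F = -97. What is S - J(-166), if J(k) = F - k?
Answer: 41345061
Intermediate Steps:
J(k) = -97 - k
S = 41345130 (S = -3622*(-11415) = 41345130)
S - J(-166) = 41345130 - (-97 - 1*(-166)) = 41345130 - (-97 + 166) = 41345130 - 1*69 = 41345130 - 69 = 41345061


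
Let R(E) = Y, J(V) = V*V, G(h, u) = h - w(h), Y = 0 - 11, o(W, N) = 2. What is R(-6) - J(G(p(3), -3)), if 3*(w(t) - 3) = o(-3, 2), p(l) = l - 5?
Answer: -388/9 ≈ -43.111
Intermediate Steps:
p(l) = -5 + l
w(t) = 11/3 (w(t) = 3 + (⅓)*2 = 3 + ⅔ = 11/3)
Y = -11
G(h, u) = -11/3 + h (G(h, u) = h - 1*11/3 = h - 11/3 = -11/3 + h)
J(V) = V²
R(E) = -11
R(-6) - J(G(p(3), -3)) = -11 - (-11/3 + (-5 + 3))² = -11 - (-11/3 - 2)² = -11 - (-17/3)² = -11 - 1*289/9 = -11 - 289/9 = -388/9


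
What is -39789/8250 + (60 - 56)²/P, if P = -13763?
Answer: -182582669/37848250 ≈ -4.8241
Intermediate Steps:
-39789/8250 + (60 - 56)²/P = -39789/8250 + (60 - 56)²/(-13763) = -39789*1/8250 + 4²*(-1/13763) = -13263/2750 + 16*(-1/13763) = -13263/2750 - 16/13763 = -182582669/37848250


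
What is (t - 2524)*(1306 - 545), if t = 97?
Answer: -1846947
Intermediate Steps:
(t - 2524)*(1306 - 545) = (97 - 2524)*(1306 - 545) = -2427*761 = -1846947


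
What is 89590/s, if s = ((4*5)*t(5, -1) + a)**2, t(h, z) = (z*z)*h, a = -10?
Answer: 8959/810 ≈ 11.060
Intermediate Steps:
t(h, z) = h*z**2 (t(h, z) = z**2*h = h*z**2)
s = 8100 (s = ((4*5)*(5*(-1)**2) - 10)**2 = (20*(5*1) - 10)**2 = (20*5 - 10)**2 = (100 - 10)**2 = 90**2 = 8100)
89590/s = 89590/8100 = 89590*(1/8100) = 8959/810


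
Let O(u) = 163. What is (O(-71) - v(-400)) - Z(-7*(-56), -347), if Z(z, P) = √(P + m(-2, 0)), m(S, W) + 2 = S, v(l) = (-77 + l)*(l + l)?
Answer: -381437 - 3*I*√39 ≈ -3.8144e+5 - 18.735*I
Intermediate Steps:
v(l) = 2*l*(-77 + l) (v(l) = (-77 + l)*(2*l) = 2*l*(-77 + l))
m(S, W) = -2 + S
Z(z, P) = √(-4 + P) (Z(z, P) = √(P + (-2 - 2)) = √(P - 4) = √(-4 + P))
(O(-71) - v(-400)) - Z(-7*(-56), -347) = (163 - 2*(-400)*(-77 - 400)) - √(-4 - 347) = (163 - 2*(-400)*(-477)) - √(-351) = (163 - 1*381600) - 3*I*√39 = (163 - 381600) - 3*I*√39 = -381437 - 3*I*√39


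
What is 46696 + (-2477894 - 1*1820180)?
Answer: -4251378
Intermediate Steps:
46696 + (-2477894 - 1*1820180) = 46696 + (-2477894 - 1820180) = 46696 - 4298074 = -4251378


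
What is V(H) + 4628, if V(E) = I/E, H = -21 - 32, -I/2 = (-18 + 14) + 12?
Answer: 245300/53 ≈ 4628.3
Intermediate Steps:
I = -16 (I = -2*((-18 + 14) + 12) = -2*(-4 + 12) = -2*8 = -16)
H = -53
V(E) = -16/E
V(H) + 4628 = -16/(-53) + 4628 = -16*(-1/53) + 4628 = 16/53 + 4628 = 245300/53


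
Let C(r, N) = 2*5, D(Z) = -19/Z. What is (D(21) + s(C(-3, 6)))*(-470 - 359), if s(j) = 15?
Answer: -245384/21 ≈ -11685.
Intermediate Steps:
C(r, N) = 10
(D(21) + s(C(-3, 6)))*(-470 - 359) = (-19/21 + 15)*(-470 - 359) = (-19*1/21 + 15)*(-829) = (-19/21 + 15)*(-829) = (296/21)*(-829) = -245384/21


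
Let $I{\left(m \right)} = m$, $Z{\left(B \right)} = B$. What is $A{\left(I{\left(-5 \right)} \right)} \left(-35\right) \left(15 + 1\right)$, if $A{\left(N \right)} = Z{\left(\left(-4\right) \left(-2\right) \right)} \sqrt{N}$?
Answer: $- 4480 i \sqrt{5} \approx - 10018.0 i$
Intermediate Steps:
$A{\left(N \right)} = 8 \sqrt{N}$ ($A{\left(N \right)} = \left(-4\right) \left(-2\right) \sqrt{N} = 8 \sqrt{N}$)
$A{\left(I{\left(-5 \right)} \right)} \left(-35\right) \left(15 + 1\right) = 8 \sqrt{-5} \left(-35\right) \left(15 + 1\right) = 8 i \sqrt{5} \left(-35\right) 16 = - 280 i \sqrt{5} \cdot 16 = - 4480 i \sqrt{5}$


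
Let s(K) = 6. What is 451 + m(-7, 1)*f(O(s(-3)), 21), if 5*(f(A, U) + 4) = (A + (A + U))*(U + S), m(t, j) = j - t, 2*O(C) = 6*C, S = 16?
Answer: 18967/5 ≈ 3793.4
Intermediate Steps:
O(C) = 3*C (O(C) = (6*C)/2 = 3*C)
f(A, U) = -4 + (16 + U)*(U + 2*A)/5 (f(A, U) = -4 + ((A + (A + U))*(U + 16))/5 = -4 + ((U + 2*A)*(16 + U))/5 = -4 + ((16 + U)*(U + 2*A))/5 = -4 + (16 + U)*(U + 2*A)/5)
451 + m(-7, 1)*f(O(s(-3)), 21) = 451 + (1 - 1*(-7))*(-4 + (⅕)*21² + (16/5)*21 + 32*(3*6)/5 + (⅖)*(3*6)*21) = 451 + (1 + 7)*(-4 + (⅕)*441 + 336/5 + (32/5)*18 + (⅖)*18*21) = 451 + 8*(-4 + 441/5 + 336/5 + 576/5 + 756/5) = 451 + 8*(2089/5) = 451 + 16712/5 = 18967/5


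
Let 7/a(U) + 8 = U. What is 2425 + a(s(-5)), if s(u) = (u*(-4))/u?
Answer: 29093/12 ≈ 2424.4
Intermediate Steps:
s(u) = -4 (s(u) = (-4*u)/u = -4)
a(U) = 7/(-8 + U)
2425 + a(s(-5)) = 2425 + 7/(-8 - 4) = 2425 + 7/(-12) = 2425 + 7*(-1/12) = 2425 - 7/12 = 29093/12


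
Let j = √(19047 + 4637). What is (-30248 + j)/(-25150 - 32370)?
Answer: 3781/7190 - √5921/28760 ≈ 0.52319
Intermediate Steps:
j = 2*√5921 (j = √23684 = 2*√5921 ≈ 153.90)
(-30248 + j)/(-25150 - 32370) = (-30248 + 2*√5921)/(-25150 - 32370) = (-30248 + 2*√5921)/(-57520) = (-30248 + 2*√5921)*(-1/57520) = 3781/7190 - √5921/28760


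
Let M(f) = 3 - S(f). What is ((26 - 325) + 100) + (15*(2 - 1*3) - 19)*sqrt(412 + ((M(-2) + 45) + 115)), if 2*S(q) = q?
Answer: -1015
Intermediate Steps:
S(q) = q/2
M(f) = 3 - f/2
((26 - 325) + 100) + (15*(2 - 1*3) - 19)*sqrt(412 + ((M(-2) + 45) + 115)) = ((26 - 325) + 100) + (15*(2 - 1*3) - 19)*sqrt(412 + (((3 - 1/2*(-2)) + 45) + 115)) = (-299 + 100) + (15*(2 - 3) - 19)*sqrt(412 + (((3 + 1) + 45) + 115)) = -199 + (15*(-1) - 19)*sqrt(412 + ((4 + 45) + 115)) = -199 + (-15 - 19)*sqrt(412 + (49 + 115)) = -199 - 34*sqrt(412 + 164) = -199 - 34*sqrt(576) = -199 - 34*24 = -199 - 816 = -1015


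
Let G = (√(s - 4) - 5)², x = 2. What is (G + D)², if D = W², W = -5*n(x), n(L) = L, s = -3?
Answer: 13224 - 2360*I*√7 ≈ 13224.0 - 6244.0*I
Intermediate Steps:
W = -10 (W = -5*2 = -10)
D = 100 (D = (-10)² = 100)
G = (-5 + I*√7)² (G = (√(-3 - 4) - 5)² = (√(-7) - 5)² = (I*√7 - 5)² = (-5 + I*√7)² ≈ 18.0 - 26.458*I)
(G + D)² = ((5 - I*√7)² + 100)² = (100 + (5 - I*√7)²)²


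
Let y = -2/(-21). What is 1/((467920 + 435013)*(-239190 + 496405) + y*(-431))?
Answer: 21/4877206142633 ≈ 4.3057e-12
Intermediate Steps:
y = 2/21 (y = -2*(-1/21) = 2/21 ≈ 0.095238)
1/((467920 + 435013)*(-239190 + 496405) + y*(-431)) = 1/((467920 + 435013)*(-239190 + 496405) + (2/21)*(-431)) = 1/(902933*257215 - 862/21) = 1/(232247911595 - 862/21) = 1/(4877206142633/21) = 21/4877206142633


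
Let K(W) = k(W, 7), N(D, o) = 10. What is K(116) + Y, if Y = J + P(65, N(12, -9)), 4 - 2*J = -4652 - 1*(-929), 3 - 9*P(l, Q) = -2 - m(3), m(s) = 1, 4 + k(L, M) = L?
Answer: 11857/6 ≈ 1976.2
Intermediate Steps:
k(L, M) = -4 + L
P(l, Q) = 2/3 (P(l, Q) = 1/3 - (-2 - 1*1)/9 = 1/3 - (-2 - 1)/9 = 1/3 - 1/9*(-3) = 1/3 + 1/3 = 2/3)
K(W) = -4 + W
J = 3727/2 (J = 2 - (-4652 - 1*(-929))/2 = 2 - (-4652 + 929)/2 = 2 - 1/2*(-3723) = 2 + 3723/2 = 3727/2 ≈ 1863.5)
Y = 11185/6 (Y = 3727/2 + 2/3 = 11185/6 ≈ 1864.2)
K(116) + Y = (-4 + 116) + 11185/6 = 112 + 11185/6 = 11857/6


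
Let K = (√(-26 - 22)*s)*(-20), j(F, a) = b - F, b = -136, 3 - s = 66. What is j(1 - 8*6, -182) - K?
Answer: -89 - 5040*I*√3 ≈ -89.0 - 8729.5*I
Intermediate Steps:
s = -63 (s = 3 - 1*66 = 3 - 66 = -63)
j(F, a) = -136 - F
K = 5040*I*√3 (K = (√(-26 - 22)*(-63))*(-20) = (√(-48)*(-63))*(-20) = ((4*I*√3)*(-63))*(-20) = -252*I*√3*(-20) = 5040*I*√3 ≈ 8729.5*I)
j(1 - 8*6, -182) - K = (-136 - (1 - 8*6)) - 5040*I*√3 = (-136 - (1 - 48)) - 5040*I*√3 = (-136 - 1*(-47)) - 5040*I*√3 = (-136 + 47) - 5040*I*√3 = -89 - 5040*I*√3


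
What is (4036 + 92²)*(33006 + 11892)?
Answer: 561225000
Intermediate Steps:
(4036 + 92²)*(33006 + 11892) = (4036 + 8464)*44898 = 12500*44898 = 561225000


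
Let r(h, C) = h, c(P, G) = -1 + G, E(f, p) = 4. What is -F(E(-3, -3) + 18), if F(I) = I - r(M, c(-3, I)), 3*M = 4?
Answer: -62/3 ≈ -20.667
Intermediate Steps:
M = 4/3 (M = (1/3)*4 = 4/3 ≈ 1.3333)
F(I) = -4/3 + I (F(I) = I - 1*4/3 = I - 4/3 = -4/3 + I)
-F(E(-3, -3) + 18) = -(-4/3 + (4 + 18)) = -(-4/3 + 22) = -1*62/3 = -62/3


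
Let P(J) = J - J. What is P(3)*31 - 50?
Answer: -50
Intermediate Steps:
P(J) = 0
P(3)*31 - 50 = 0*31 - 50 = 0 - 50 = -50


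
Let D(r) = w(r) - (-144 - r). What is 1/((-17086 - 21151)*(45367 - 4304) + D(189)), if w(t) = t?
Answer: -1/1570125409 ≈ -6.3689e-10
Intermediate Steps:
D(r) = 144 + 2*r (D(r) = r - (-144 - r) = r + (144 + r) = 144 + 2*r)
1/((-17086 - 21151)*(45367 - 4304) + D(189)) = 1/((-17086 - 21151)*(45367 - 4304) + (144 + 2*189)) = 1/(-38237*41063 + (144 + 378)) = 1/(-1570125931 + 522) = 1/(-1570125409) = -1/1570125409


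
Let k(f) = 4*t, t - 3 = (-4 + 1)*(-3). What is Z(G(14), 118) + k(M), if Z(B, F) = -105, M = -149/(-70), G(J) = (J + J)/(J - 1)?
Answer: -57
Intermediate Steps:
G(J) = 2*J/(-1 + J) (G(J) = (2*J)/(-1 + J) = 2*J/(-1 + J))
t = 12 (t = 3 + (-4 + 1)*(-3) = 3 - 3*(-3) = 3 + 9 = 12)
M = 149/70 (M = -149*(-1/70) = 149/70 ≈ 2.1286)
k(f) = 48 (k(f) = 4*12 = 48)
Z(G(14), 118) + k(M) = -105 + 48 = -57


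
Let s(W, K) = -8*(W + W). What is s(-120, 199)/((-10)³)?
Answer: -48/25 ≈ -1.9200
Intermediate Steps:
s(W, K) = -16*W
s(-120, 199)/((-10)³) = (-16*(-120))/((-10)³) = 1920/(-1000) = 1920*(-1/1000) = -48/25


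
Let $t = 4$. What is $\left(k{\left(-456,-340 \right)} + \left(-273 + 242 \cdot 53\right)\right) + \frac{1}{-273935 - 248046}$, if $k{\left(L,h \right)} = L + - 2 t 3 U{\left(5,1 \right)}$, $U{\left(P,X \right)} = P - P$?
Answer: $\frac{6314404156}{521981} \approx 12097.0$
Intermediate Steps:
$U{\left(P,X \right)} = 0$
$k{\left(L,h \right)} = L$ ($k{\left(L,h \right)} = L + \left(-2\right) 4 \cdot 3 \cdot 0 = L + \left(-8\right) 3 \cdot 0 = L - 0 = L + 0 = L$)
$\left(k{\left(-456,-340 \right)} + \left(-273 + 242 \cdot 53\right)\right) + \frac{1}{-273935 - 248046} = \left(-456 + \left(-273 + 242 \cdot 53\right)\right) + \frac{1}{-273935 - 248046} = \left(-456 + \left(-273 + 12826\right)\right) + \frac{1}{-521981} = \left(-456 + 12553\right) - \frac{1}{521981} = 12097 - \frac{1}{521981} = \frac{6314404156}{521981}$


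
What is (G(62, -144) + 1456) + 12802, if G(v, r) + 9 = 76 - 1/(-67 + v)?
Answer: 71626/5 ≈ 14325.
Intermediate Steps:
G(v, r) = 67 - 1/(-67 + v) (G(v, r) = -9 + (76 - 1/(-67 + v)) = 67 - 1/(-67 + v))
(G(62, -144) + 1456) + 12802 = ((-4490 + 67*62)/(-67 + 62) + 1456) + 12802 = ((-4490 + 4154)/(-5) + 1456) + 12802 = (-1/5*(-336) + 1456) + 12802 = (336/5 + 1456) + 12802 = 7616/5 + 12802 = 71626/5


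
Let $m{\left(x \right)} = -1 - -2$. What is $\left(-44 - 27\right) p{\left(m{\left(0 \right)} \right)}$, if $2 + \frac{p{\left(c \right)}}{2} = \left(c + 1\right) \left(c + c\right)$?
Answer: $-284$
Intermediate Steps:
$m{\left(x \right)} = 1$ ($m{\left(x \right)} = -1 + 2 = 1$)
$p{\left(c \right)} = -4 + 4 c \left(1 + c\right)$ ($p{\left(c \right)} = -4 + 2 \left(c + 1\right) \left(c + c\right) = -4 + 2 \left(1 + c\right) 2 c = -4 + 2 \cdot 2 c \left(1 + c\right) = -4 + 4 c \left(1 + c\right)$)
$\left(-44 - 27\right) p{\left(m{\left(0 \right)} \right)} = \left(-44 - 27\right) \left(-4 + 4 \cdot 1 + 4 \cdot 1^{2}\right) = - 71 \left(-4 + 4 + 4 \cdot 1\right) = - 71 \left(-4 + 4 + 4\right) = \left(-71\right) 4 = -284$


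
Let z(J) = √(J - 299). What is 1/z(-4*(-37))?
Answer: -I*√151/151 ≈ -0.081379*I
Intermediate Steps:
z(J) = √(-299 + J)
1/z(-4*(-37)) = 1/(√(-299 - 4*(-37))) = 1/(√(-299 + 148)) = 1/(√(-151)) = 1/(I*√151) = -I*√151/151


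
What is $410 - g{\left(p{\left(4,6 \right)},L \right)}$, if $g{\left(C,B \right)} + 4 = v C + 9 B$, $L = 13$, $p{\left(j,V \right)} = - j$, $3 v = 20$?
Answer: $\frac{971}{3} \approx 323.67$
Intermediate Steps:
$v = \frac{20}{3}$ ($v = \frac{1}{3} \cdot 20 = \frac{20}{3} \approx 6.6667$)
$g{\left(C,B \right)} = -4 + 9 B + \frac{20 C}{3}$ ($g{\left(C,B \right)} = -4 + \left(\frac{20 C}{3} + 9 B\right) = -4 + \left(9 B + \frac{20 C}{3}\right) = -4 + 9 B + \frac{20 C}{3}$)
$410 - g{\left(p{\left(4,6 \right)},L \right)} = 410 - \left(-4 + 9 \cdot 13 + \frac{20 \left(\left(-1\right) 4\right)}{3}\right) = 410 - \left(-4 + 117 + \frac{20}{3} \left(-4\right)\right) = 410 - \left(-4 + 117 - \frac{80}{3}\right) = 410 - \frac{259}{3} = \frac{971}{3}$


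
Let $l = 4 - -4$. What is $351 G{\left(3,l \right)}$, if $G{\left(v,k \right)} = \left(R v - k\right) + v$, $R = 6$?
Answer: $4563$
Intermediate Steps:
$l = 8$ ($l = 4 + 4 = 8$)
$G{\left(v,k \right)} = - k + 7 v$ ($G{\left(v,k \right)} = \left(6 v - k\right) + v = \left(- k + 6 v\right) + v = - k + 7 v$)
$351 G{\left(3,l \right)} = 351 \left(\left(-1\right) 8 + 7 \cdot 3\right) = 351 \left(-8 + 21\right) = 351 \cdot 13 = 4563$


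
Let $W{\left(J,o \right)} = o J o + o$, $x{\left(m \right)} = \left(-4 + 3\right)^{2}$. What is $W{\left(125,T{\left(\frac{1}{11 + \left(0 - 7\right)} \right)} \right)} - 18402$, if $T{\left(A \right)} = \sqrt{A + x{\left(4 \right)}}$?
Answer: $- \frac{72983}{4} + \frac{\sqrt{5}}{2} \approx -18245.0$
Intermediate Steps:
$x{\left(m \right)} = 1$ ($x{\left(m \right)} = \left(-1\right)^{2} = 1$)
$T{\left(A \right)} = \sqrt{1 + A}$ ($T{\left(A \right)} = \sqrt{A + 1} = \sqrt{1 + A}$)
$W{\left(J,o \right)} = o + J o^{2}$ ($W{\left(J,o \right)} = J o o + o = J o^{2} + o = o + J o^{2}$)
$W{\left(125,T{\left(\frac{1}{11 + \left(0 - 7\right)} \right)} \right)} - 18402 = \sqrt{1 + \frac{1}{11 + \left(0 - 7\right)}} \left(1 + 125 \sqrt{1 + \frac{1}{11 + \left(0 - 7\right)}}\right) - 18402 = \sqrt{1 + \frac{1}{11 - 7}} \left(1 + 125 \sqrt{1 + \frac{1}{11 - 7}}\right) - 18402 = \sqrt{1 + \frac{1}{4}} \left(1 + 125 \sqrt{1 + \frac{1}{4}}\right) - 18402 = \sqrt{\frac{5}{4}} \left(1 + 125 \sqrt{\frac{5}{4}}\right) - 18402 = \frac{\sqrt{5}}{2} \left(1 + 125 \frac{\sqrt{5}}{2}\right) - 18402 = \frac{\sqrt{5}}{2} \left(1 + \frac{125 \sqrt{5}}{2}\right) - 18402 = \frac{\sqrt{5} \left(1 + \frac{125 \sqrt{5}}{2}\right)}{2} - 18402 = -18402 + \frac{\sqrt{5} \left(1 + \frac{125 \sqrt{5}}{2}\right)}{2}$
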